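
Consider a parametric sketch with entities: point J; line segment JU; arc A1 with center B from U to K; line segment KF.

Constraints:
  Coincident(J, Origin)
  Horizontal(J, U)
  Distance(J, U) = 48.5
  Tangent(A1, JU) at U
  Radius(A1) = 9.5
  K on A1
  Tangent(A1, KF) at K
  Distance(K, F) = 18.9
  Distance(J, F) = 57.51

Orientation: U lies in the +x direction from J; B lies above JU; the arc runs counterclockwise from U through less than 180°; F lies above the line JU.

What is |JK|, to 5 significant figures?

58.643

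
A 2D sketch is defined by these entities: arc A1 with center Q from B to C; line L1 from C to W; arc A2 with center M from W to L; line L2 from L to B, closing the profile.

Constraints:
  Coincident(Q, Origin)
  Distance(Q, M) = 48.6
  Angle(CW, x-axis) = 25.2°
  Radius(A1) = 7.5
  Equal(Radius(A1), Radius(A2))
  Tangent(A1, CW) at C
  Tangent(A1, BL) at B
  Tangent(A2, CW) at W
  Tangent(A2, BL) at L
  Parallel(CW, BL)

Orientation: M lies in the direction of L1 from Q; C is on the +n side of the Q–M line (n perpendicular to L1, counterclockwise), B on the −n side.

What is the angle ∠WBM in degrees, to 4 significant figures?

8.380°

The slot axis is L1's direction at 25.2°, so u = (cos 25.2°, sin 25.2°) = (0.9048, 0.4258) and n = (−sin 25.2°, cos 25.2°) = (-0.4258, 0.9048). Q is at the origin and M lies 48.6 along u from Q, so M = 48.6·u = (43.97, 20.69). Tangency of A1 to both parallel lines with radius 7.5 puts C and B at Q ± 7.5·n: C = (-3.193, 6.786), B = (3.193, -6.786). Equal radii place W and L the same way about M: W = M + 7.5·n = (40.78, 27.48), L = M − 7.5·n = (47.17, 13.91). Then cos ∠WBM = BW·BM / (|BW||BM|), giving 8.380°.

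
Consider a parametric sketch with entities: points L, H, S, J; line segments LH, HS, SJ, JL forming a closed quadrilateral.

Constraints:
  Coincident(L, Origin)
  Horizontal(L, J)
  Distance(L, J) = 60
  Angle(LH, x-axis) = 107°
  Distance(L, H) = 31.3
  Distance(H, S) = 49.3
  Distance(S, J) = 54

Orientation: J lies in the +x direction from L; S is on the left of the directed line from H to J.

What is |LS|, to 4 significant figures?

60.77

Checks: |HS| = 49.30 ✓; |SJ| = 54.00 ✓.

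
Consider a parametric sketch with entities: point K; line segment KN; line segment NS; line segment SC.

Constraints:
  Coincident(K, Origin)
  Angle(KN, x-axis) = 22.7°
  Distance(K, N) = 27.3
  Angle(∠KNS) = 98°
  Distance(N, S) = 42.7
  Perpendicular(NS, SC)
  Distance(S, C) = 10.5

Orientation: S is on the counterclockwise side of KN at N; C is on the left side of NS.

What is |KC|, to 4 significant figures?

49.35

K is at the origin; KN runs at 22.7° with length 27.3, so N = 27.3·(cos 22.7°, sin 22.7°) = (25.19, 10.54). ∠KNS = 98.0°, so NS runs at 22.7° + (180° − 98.0°) = 104.7° from the x-axis; with |NS| = 42.7, S = N + 42.7·(cos 104.7°, sin 104.7°) = (14.35, 51.84). NS ⟂ SC; with |SC| = 10.5 on the left of NS, C = S + 10.5·(-0.9673, -0.2538) = (4.194, 49.17). Then |KC| = |C − K| = 49.35.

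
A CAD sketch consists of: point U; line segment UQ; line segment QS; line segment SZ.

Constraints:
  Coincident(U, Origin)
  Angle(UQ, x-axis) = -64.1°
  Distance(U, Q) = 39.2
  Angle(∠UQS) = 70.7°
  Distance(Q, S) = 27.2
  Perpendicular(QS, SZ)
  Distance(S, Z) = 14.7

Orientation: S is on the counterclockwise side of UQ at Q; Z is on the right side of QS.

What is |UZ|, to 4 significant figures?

53.62

U is at the origin; UQ runs at -64.1° with length 39.2, so Q = 39.2·(cos -64.1°, sin -64.1°) = (17.12, -35.26). ∠UQS = 70.7°, so QS runs at -64.1° + (180° − 70.7°) = 45.20° from the x-axis; with |QS| = 27.2, S = Q + 27.2·(cos 45.20°, sin 45.20°) = (36.29, -15.96). QS ⟂ SZ; with |SZ| = 14.7 on the right of QS, Z = S + 14.7·(0.7096, -0.7046) = (46.72, -26.32). Then |UZ| = |Z − U| = 53.62.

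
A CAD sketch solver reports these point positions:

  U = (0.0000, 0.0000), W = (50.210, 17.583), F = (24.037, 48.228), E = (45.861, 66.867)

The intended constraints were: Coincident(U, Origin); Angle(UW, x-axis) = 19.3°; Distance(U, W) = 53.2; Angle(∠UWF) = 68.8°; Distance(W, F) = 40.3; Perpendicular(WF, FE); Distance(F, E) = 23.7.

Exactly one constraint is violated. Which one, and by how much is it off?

Distance(F, E) = 23.7 — off by 5.00.

U = (0.00, 0.00) ✓; UW at 19.30° ✓; |UW| = 53.20 ✓; ∠UWF = 68.80° ✓; |WF| = 40.30 ✓; ∠(WF, FE) = 90.00° ✓; |FE| = 28.70 ✗.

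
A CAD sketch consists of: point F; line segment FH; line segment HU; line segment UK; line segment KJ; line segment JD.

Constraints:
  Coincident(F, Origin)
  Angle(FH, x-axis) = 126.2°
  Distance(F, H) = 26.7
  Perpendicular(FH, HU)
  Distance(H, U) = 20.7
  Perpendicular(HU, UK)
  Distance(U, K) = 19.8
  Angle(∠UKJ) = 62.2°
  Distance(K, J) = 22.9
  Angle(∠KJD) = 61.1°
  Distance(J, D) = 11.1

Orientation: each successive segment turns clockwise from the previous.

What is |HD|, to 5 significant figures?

10.181

F is at the origin; FH runs at 126.2° with length 26.7, so H = (-15.769, 21.546). FH ⟂ HU, so HU runs at 36.200°; with |HU| = 20.7, U = (0.93491, 33.771). HU is perpendicular to UK, so UK runs at -53.800°; with |UK| = 19.8, K = (12.629, 17.794). ∠UKJ = 62.2° gives KJ at -171.60° from the x-axis; with |KJ| = 22.9, J = (-10.025, 14.448). ∠KJD = 61.1° gives JD at 69.500° from the x-axis; with |JD| = 11.1, D = (-6.1381, 24.845). Then |HD| = |D − H| = 10.181.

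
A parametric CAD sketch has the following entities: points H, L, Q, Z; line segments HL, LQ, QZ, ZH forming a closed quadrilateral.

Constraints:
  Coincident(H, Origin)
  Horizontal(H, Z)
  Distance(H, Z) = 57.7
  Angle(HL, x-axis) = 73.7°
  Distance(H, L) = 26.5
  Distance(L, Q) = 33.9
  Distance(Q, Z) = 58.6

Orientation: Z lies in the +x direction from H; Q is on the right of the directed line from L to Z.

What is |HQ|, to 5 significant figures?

7.5550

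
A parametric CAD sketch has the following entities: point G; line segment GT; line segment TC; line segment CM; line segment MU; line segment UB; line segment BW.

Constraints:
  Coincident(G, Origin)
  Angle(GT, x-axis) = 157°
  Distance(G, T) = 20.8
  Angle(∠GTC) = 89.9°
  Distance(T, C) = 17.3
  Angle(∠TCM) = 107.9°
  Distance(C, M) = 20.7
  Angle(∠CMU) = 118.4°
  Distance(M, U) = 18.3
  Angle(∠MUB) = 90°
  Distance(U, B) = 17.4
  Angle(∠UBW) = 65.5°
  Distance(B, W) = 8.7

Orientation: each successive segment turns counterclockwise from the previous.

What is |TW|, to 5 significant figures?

18.839

G is at the origin; GT runs at 157.0° with length 20.8, so T = (-19.147, 8.1272). ∠GTC = 89.9° gives TC at -112.90° from the x-axis; with |TC| = 17.3, C = (-25.878, -7.8093). ∠TCM = 107.9° gives CM at -40.800° from the x-axis; with |CM| = 20.7, M = (-10.209, -21.335). ∠CMU = 118.4° gives MU at 20.800° from the x-axis; with |MU| = 18.3, U = (6.8988, -14.837). ∠MUB = 90.0° gives UB at 110.80° from the x-axis; with |UB| = 17.4, B = (0.71990, 1.4293). ∠UBW = 65.5° gives BW at -134.70° from the x-axis; with |BW| = 8.7, W = (-5.3996, -4.7546). Then |TW| = |W − T| = 18.839.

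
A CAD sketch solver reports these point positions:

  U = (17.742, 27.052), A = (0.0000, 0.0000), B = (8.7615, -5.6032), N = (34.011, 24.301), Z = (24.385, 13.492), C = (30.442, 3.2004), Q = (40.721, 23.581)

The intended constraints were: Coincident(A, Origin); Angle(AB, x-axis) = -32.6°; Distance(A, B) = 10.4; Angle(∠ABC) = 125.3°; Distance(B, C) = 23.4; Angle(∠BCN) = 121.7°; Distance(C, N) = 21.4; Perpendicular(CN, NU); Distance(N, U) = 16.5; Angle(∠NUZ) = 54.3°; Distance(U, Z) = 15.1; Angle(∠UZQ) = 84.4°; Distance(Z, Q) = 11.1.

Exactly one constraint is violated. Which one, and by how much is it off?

Distance(Z, Q) = 11.1 — off by 8.10.

A = (0.00, 0.00) ✓; AB at -32.60° ✓; |AB| = 10.40 ✓; ∠ABC = 125.3° ✓; |BC| = 23.40 ✓; ∠BCN = 121.7° ✓; |CN| = 21.40 ✓; ∠(CN, NU) = 90.00° ✓; |NU| = 16.50 ✓; ∠NUZ = 54.30° ✓; |UZ| = 15.10 ✓; ∠UZQ = 84.40° ✓; |ZQ| = 19.20 ✗.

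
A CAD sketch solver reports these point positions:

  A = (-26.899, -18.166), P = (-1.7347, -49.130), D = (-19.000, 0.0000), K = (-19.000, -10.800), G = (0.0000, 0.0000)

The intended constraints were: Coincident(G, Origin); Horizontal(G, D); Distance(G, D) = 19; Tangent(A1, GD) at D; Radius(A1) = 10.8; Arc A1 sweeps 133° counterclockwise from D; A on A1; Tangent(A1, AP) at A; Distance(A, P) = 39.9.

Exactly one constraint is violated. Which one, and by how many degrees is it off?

Tangent(A1, AP) at A — off by 3.90°.

G = (0.00, 0.00) ✓; G.y = 0.00, D.y = 0.00 ✓; |GD| = 19.00 ✓; ∠(KD, DG) = 90.00° ✓; |KD| = 10.80 ✓; bearing(K→A) − bearing(K→D) = 133.0° ✓; |KA| = 10.80 ✓; ∠(KA, AP) = 93.90° ✗; |AP| = 39.90 ✓.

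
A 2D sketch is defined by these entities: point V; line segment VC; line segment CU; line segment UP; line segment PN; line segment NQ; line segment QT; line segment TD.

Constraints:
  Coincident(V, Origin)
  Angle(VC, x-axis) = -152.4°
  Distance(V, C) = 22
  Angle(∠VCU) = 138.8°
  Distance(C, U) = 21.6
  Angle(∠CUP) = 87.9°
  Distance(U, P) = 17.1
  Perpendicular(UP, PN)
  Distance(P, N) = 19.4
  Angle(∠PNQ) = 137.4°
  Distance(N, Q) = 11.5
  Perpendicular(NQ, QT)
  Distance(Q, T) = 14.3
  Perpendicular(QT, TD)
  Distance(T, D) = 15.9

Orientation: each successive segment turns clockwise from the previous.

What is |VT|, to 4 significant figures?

25.86

∠PNQ = 137.4° gives NQ at -58.30° from the x-axis; with |NQ| = 11.5, Q = (-11.14, -3.685). The perpendicularity gives QT at right angles to NQ, so QT runs at -148.3°; with |QT| = 14.3, T = (-23.31, -11.20). Then |VT| = |T − V| = 25.86.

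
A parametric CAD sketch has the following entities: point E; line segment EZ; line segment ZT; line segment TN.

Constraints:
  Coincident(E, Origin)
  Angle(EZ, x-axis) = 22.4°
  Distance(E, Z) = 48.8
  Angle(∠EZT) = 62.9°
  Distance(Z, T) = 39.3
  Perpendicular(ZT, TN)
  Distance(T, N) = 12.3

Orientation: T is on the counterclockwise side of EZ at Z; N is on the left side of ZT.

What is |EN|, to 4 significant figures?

35.51

E is at the origin; EZ runs at 22.4° with length 48.8, so Z = 48.8·(cos 22.4°, sin 22.4°) = (45.12, 18.60). ∠EZT = 62.9°, so ZT runs at 22.4° + (180° − 62.9°) = 139.5° from the x-axis; with |ZT| = 39.3, T = Z + 39.3·(cos 139.5°, sin 139.5°) = (15.23, 44.12). ZT is perpendicular to TN; with |TN| = 12.3 on the left of ZT, N = T + 12.3·(-0.6494, -0.7604) = (7.246, 34.77). Then |EN| = |N − E| = 35.51.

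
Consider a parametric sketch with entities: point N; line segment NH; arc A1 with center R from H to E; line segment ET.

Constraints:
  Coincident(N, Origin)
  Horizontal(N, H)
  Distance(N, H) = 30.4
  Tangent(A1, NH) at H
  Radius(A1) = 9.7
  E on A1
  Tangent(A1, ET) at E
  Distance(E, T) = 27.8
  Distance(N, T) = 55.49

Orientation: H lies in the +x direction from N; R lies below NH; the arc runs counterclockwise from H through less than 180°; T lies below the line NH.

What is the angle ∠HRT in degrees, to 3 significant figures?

158°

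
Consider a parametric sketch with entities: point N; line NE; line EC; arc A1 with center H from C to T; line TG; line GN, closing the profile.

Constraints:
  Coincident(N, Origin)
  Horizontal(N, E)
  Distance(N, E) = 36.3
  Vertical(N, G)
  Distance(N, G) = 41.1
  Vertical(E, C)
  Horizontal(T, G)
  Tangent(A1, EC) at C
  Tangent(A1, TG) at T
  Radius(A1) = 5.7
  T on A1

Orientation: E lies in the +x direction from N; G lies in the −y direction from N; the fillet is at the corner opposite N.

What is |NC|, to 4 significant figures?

50.70

N is at the origin; N and E share the same y with |NE| = 36.3 and E on the +x side, so E = (36.30, 0.000). N and G share the same x with |NG| = 41.1 and G on the −y side, so G = (0.000, -41.10). The virtual corner opposite N is at (36.30, -41.10). A1 meets EC tangentially, so HC is at right angles to EC and since A1 is tangent to TG there, HT ⟂ TG, with radius 5.7, so the center H sits 5.7 in from both sides at H = (30.60, -35.40). That places the tangent points at C = (36.30, -35.40) on EC and T = (30.60, -41.10) on TG. Then |NC| = |C − N| = 50.70.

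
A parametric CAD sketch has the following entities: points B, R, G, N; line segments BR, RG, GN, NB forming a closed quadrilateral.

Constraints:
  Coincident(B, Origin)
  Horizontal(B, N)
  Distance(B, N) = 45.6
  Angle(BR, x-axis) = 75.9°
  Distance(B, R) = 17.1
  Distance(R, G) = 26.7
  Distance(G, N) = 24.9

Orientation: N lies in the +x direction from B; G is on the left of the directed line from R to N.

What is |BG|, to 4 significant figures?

36.56

Checks: |RG| = 26.70 ✓; |GN| = 24.90 ✓.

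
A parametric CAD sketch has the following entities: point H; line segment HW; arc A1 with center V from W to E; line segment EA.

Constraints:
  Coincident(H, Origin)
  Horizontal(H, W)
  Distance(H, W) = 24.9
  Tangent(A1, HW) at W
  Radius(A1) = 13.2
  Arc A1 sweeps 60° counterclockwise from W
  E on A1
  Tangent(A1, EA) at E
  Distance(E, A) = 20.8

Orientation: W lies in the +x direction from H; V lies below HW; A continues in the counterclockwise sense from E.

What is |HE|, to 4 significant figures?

15.00

Tangency of A1 to HW means the radius VW is perpendicular to HW, so V = W + (0, -13.2) = (24.90, -13.20). On A1, W sits at bearing 90° from V; a 60° counterclockwise sweep puts E at bearing 150°, so E = V + 13.2·(cos 150°, sin 150°) = (13.47, -6.600). Then |HE| = |E − H| = 15.00.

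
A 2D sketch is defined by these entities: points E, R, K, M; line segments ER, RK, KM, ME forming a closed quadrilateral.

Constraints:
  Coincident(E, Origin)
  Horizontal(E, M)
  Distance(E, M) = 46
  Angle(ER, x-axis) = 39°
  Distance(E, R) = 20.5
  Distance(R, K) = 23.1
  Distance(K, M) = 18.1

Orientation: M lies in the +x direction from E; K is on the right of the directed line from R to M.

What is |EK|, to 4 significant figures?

29.63

E is at the origin; EM is horizontal with |EM| = 46.0 and M in +x, so M = (46.0, 0). ER runs at 39.0° with |ER| = 20.5, so R = (15.93, 12.90). K is determined by |RK| = 23.1 and |KM| = 18.1 together: it lies at the intersection of circle(R, 23.1) and circle(M, 18.1). With |RM| = 32.72, the foot of the radical line on RM is 19.51 from R and the perpendicular offset is √(23.1² − 19.51²) = 12.37. Taking the right-of-RM solution: K = (28.98, -6.160).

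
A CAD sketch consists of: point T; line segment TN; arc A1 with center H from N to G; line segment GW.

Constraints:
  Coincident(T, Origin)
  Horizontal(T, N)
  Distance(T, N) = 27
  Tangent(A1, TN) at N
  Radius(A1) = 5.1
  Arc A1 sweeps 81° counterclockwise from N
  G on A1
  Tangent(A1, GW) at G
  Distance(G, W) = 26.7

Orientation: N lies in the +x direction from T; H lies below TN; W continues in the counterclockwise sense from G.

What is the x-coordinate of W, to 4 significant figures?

17.79

T is at the origin; TN is horizontal with |TN| = 27.0 and N on the +x side, so N = (27.00, 0.000). Tangency of A1 to TN means the radius HN is perpendicular to TN, so H = N + (0, -5.1) = (27.00, -5.100). On A1, N sits at bearing 90° from H; an 81° counterclockwise sweep puts G at bearing 171°, so G = H + 5.1·(cos 171°, sin 171°) = (21.96, -4.302). The tangent condition forces HG to be normal to GW, so GW runs along (−sin 171°, cos 171°); with |GW| = 26.7, W = (17.79, -30.67). So W.x = 17.79.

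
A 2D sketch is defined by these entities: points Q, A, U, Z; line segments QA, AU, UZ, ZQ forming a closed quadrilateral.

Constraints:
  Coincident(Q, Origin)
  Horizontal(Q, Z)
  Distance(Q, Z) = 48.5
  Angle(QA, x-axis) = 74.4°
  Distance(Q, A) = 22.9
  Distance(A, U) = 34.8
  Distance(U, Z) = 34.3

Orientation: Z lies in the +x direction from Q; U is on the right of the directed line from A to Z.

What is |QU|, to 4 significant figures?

19.67

Checks: |AU| = 34.80 ✓; |UZ| = 34.30 ✓.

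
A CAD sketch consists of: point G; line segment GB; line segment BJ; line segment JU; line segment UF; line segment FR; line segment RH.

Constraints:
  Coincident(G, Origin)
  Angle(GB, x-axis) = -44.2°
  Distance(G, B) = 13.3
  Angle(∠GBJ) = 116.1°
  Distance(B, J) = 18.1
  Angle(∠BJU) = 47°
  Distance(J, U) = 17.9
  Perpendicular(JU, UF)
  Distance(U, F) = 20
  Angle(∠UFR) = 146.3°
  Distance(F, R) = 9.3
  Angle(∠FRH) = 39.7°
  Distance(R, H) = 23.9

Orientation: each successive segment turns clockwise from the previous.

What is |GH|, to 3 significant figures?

15.8

G is at the origin; GB runs at -44.2° with length 13.3, so B = (9.53, -9.27). ∠GBJ = 116.1° gives BJ at -108° from the x-axis; with |BJ| = 18.1, J = (3.91, -26.5). ∠BJU = 47.0° gives JU at 119° from the x-axis; with |JU| = 17.9, U = (-4.74, -10.8). JU is perpendicular to UF, so UF runs at 28.9°; with |UF| = 20.0, F = (12.8, -1.14). ∠UFR = 146.3° gives FR at -4.80° from the x-axis; with |FR| = 9.3, R = (22.0, -1.92). ∠FRH = 39.7° gives RH at -145° from the x-axis; with |RH| = 23.9, H = (2.44, -15.6). Then |GH| = |H − G| = 15.8.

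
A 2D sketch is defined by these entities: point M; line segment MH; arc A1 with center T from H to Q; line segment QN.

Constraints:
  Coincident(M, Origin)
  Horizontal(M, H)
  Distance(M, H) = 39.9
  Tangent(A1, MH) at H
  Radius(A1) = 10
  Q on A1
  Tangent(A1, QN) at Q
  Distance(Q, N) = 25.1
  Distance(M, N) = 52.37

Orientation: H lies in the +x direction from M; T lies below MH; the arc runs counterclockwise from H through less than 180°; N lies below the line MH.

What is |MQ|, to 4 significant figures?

32.86

Checks: |TQ| = 10.00 ✓; ∠(TQ, QN) = 90.00° ✓; |QN| = 25.10 ✓; |MN| = 52.37 ✓.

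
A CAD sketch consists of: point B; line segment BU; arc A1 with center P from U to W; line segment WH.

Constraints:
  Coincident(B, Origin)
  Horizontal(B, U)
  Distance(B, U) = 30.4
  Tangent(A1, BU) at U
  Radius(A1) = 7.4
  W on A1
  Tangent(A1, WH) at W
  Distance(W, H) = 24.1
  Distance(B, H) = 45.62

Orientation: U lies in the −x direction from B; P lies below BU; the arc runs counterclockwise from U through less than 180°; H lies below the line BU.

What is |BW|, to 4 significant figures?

38.69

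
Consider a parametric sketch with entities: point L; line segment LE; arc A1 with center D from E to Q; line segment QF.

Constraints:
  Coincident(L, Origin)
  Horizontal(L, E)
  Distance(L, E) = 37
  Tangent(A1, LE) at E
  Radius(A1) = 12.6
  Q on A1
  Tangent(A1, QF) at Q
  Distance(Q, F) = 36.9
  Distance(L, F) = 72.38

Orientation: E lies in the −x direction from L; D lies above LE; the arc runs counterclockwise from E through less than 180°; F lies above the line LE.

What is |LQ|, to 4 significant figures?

35.60

L is at the origin; LE is horizontal with |LE| = 37.0 and E on the −x side, so E = (-37.00, 0.000). Tangency of A1 to LE means the radius DE is perpendicular to LE, so D = E + (0, 12.6) = (-37.00, 12.60). Since DQ ⟂ QF (tangency), |DF| = √(12.6² + 36.9²) = 38.99 regardless of where Q sits on A1. So F lies on both circle(L, 72.38) and circle(D, 38.99); the above-LE intersection is F = (-54.79, 47.30). Q is the foot of the tangent from F: Q = (-28.25, 21.66).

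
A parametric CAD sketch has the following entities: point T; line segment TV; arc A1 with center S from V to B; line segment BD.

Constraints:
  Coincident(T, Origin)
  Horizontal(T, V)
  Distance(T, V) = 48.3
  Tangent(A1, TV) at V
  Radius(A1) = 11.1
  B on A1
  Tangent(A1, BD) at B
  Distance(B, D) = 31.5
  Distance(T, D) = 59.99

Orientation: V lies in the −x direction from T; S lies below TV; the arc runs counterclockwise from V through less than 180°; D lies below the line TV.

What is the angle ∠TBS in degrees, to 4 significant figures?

15.51°

Checks: |TV| = 48.30 ✓; |SB| = 11.10 ✓; ∠(SB, BD) = 90.00° ✓; |BD| = 31.50 ✓; |TD| = 59.99 ✓.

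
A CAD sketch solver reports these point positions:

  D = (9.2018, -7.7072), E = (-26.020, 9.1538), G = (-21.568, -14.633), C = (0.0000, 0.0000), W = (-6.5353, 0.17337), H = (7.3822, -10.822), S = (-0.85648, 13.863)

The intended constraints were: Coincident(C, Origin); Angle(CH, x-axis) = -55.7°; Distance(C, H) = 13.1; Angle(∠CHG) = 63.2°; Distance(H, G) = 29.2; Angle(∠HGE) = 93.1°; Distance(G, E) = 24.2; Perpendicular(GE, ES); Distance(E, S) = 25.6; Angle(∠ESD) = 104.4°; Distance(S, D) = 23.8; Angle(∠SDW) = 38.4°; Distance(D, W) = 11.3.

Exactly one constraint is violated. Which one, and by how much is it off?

Distance(D, W) = 11.3 — off by 6.30.

C = (0.00, 0.00) ✓; CH at -55.70° ✓; |CH| = 13.10 ✓; ∠CHG = 63.20° ✓; |HG| = 29.20 ✓; ∠HGE = 93.10° ✓; |GE| = 24.20 ✓; ∠(GE, ES) = 90.00° ✓; |ES| = 25.60 ✓; ∠ESD = 104.4° ✓; |SD| = 23.80 ✓; ∠SDW = 38.40° ✓; |DW| = 17.60 ✗.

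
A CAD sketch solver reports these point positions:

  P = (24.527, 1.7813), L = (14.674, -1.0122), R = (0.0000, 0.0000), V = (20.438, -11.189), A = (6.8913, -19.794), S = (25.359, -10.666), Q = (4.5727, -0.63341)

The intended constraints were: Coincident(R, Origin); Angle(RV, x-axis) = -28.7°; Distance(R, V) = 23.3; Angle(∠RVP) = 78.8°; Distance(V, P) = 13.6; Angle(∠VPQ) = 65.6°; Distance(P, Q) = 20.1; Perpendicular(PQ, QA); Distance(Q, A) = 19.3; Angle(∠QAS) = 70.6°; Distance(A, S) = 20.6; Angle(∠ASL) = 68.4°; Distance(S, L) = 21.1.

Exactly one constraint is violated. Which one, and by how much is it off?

Distance(S, L) = 21.1 — off by 6.70.

R = (0.00, 0.00) ✓; RV at -28.70° ✓; |RV| = 23.30 ✓; ∠RVP = 78.80° ✓; |VP| = 13.60 ✓; ∠VPQ = 65.60° ✓; |PQ| = 20.10 ✓; ∠(PQ, QA) = 90.00° ✓; |QA| = 19.30 ✓; ∠QAS = 70.60° ✓; |AS| = 20.60 ✓; ∠ASL = 68.40° ✓; |SL| = 14.40 ✗.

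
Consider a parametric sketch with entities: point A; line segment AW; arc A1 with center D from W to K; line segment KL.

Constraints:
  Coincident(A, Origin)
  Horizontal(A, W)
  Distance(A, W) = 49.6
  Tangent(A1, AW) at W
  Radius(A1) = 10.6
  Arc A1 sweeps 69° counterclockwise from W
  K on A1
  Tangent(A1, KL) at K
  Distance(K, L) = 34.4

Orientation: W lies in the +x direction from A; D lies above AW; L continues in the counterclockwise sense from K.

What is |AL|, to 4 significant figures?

81.69

A is at the origin; AW is horizontal with |AW| = 49.6 and W on the +x side, so W = (49.60, 0.000). Tangency of A1 to AW means the radius DW is perpendicular to AW, so D = W + (0, 10.6) = (49.60, 10.60). On A1, W sits at bearing -90° from D; a 69° counterclockwise sweep puts K at bearing -21°, so K = D + 10.6·(cos -21°, sin -21°) = (59.50, 6.801). Since A1 is tangent to KL there, DK ⟂ KL, so KL runs along (−sin -21°, cos -21°); with |KL| = 34.4, L = (71.82, 38.92). Then |AL| = |L − A| = 81.69.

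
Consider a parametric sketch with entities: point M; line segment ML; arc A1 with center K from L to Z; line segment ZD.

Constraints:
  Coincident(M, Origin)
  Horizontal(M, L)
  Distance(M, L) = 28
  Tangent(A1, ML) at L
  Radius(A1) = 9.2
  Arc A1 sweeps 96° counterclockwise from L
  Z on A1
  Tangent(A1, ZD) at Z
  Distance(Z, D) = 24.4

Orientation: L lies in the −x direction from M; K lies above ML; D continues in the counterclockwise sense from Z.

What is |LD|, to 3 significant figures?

35.1

M is at the origin; ML is horizontal with |ML| = 28.0 and L on the −x side, so L = (-28.0, 0.00). Tangency of A1 to ML means the radius KL is perpendicular to ML, so K = L + (0, 9.2) = (-28.0, 9.20). On A1, L sits at bearing -90° from K; a 96° counterclockwise sweep puts Z at bearing 6°, so Z = K + 9.2·(cos 6°, sin 6°) = (-18.9, 10.2). Tangency of A1 to ZD means the radius KZ is perpendicular to ZD, so ZD runs along (−sin 6°, cos 6°); with |ZD| = 24.4, D = (-21.4, 34.4). Then |LD| = |D − L| = 35.1.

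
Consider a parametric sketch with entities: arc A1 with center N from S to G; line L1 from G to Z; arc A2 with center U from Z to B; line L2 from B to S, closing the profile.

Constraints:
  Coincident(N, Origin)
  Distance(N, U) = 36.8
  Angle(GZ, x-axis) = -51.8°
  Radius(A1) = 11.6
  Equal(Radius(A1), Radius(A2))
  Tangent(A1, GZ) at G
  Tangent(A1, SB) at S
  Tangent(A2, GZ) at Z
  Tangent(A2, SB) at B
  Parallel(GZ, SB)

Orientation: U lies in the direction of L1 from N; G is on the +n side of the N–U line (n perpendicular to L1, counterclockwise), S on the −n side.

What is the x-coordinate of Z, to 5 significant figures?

31.873

The slot axis is L1's direction at -51.8°, so u = (cos -51.8°, sin -51.8°) = (0.61841, -0.78586) and n = (−sin -51.8°, cos -51.8°) = (0.78586, 0.61841). N is at the origin and U lies 36.8 along u from N, so U = 36.8·u = (22.757, -28.920). Tangency of A1 to both parallel lines with radius 11.6 puts G and S at N ± 11.6·n: G = (9.1159, 7.1735), S = (-9.1159, -7.1735). Equal radii place Z and B the same way about U: Z = U + 11.6·n = (31.873, -21.746), B = U − 11.6·n = (13.641, -36.093). So Z.x = 31.873.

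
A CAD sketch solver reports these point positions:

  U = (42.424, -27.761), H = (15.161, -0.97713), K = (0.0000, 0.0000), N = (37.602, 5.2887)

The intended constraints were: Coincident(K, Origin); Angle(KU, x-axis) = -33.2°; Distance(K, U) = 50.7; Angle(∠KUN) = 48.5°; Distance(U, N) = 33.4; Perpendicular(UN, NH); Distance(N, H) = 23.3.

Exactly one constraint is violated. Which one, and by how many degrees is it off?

Perpendicular(UN, NH) — off by 7.30°.

K = (0.00, 0.00) ✓; KU at -33.20° ✓; |KU| = 50.70 ✓; ∠KUN = 48.50° ✓; |UN| = 33.40 ✓; ∠(UN, NH) = 97.30° ✗; |NH| = 23.30 ✓.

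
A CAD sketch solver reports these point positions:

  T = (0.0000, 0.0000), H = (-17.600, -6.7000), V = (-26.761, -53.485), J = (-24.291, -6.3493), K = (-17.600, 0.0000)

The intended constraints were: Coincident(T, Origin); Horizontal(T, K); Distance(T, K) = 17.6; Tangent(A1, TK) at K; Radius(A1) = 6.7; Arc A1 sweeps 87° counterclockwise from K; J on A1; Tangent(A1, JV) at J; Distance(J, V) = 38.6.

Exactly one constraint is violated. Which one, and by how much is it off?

Distance(J, V) = 38.6 — off by 8.60.

T = (0.00, 0.00) ✓; T.y = 0.00, K.y = 0.00 ✓; |TK| = 17.60 ✓; ∠(HK, KT) = 90.00° ✓; |HK| = 6.700 ✓; bearing(H→J) − bearing(H→K) = 87.00° ✓; |HJ| = 6.700 ✓; ∠(HJ, JV) = 90.00° ✓; |JV| = 47.20 ✗.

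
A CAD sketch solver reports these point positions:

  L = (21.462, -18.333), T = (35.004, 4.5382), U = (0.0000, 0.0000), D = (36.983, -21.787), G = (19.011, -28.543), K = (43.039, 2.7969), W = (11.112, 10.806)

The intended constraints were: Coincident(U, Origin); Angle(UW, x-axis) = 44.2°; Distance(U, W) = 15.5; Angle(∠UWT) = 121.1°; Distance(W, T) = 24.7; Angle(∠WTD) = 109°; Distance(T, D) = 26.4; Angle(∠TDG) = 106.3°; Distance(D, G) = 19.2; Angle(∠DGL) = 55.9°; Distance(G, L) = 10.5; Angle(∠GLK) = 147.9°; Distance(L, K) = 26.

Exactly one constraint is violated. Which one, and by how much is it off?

Distance(L, K) = 26 — off by 4.20.

U = (0.00, 0.00) ✓; UW at 44.20° ✓; |UW| = 15.50 ✓; ∠UWT = 121.1° ✓; |WT| = 24.70 ✓; ∠WTD = 109.0° ✓; |TD| = 26.40 ✓; ∠TDG = 106.3° ✓; |DG| = 19.20 ✓; ∠DGL = 55.90° ✓; |GL| = 10.50 ✓; ∠GLK = 147.9° ✓; |LK| = 30.20 ✗.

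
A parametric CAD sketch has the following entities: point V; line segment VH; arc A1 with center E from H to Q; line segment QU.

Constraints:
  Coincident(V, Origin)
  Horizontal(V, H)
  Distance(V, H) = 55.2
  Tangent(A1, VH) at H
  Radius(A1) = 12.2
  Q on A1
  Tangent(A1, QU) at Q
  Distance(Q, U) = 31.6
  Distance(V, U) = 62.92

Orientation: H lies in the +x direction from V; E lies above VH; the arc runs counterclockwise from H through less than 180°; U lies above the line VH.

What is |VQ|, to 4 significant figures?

67.64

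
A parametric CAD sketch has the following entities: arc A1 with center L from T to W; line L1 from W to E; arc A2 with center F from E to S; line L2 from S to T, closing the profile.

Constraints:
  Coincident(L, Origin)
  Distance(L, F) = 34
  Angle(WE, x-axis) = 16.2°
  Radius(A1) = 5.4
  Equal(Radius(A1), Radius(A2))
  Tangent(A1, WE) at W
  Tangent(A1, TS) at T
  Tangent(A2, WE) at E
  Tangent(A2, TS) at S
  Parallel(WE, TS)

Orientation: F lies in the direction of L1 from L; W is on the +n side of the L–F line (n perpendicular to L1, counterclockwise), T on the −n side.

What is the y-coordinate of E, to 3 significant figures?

14.7

The slot axis is L1's direction at 16.2°, so u = (cos 16.2°, sin 16.2°) = (0.960, 0.279) and n = (−sin 16.2°, cos 16.2°) = (-0.279, 0.960). L is at the origin and F lies 34.0 along u from L, so F = 34.0·u = (32.6, 9.49). Tangency of A1 to both parallel lines with radius 5.4 puts W and T at L ± 5.4·n: W = (-1.51, 5.19), T = (1.51, -5.19). Equal radii place E and S the same way about F: E = F + 5.4·n = (31.1, 14.7), S = F − 5.4·n = (34.2, 4.30). So E.y = 14.7.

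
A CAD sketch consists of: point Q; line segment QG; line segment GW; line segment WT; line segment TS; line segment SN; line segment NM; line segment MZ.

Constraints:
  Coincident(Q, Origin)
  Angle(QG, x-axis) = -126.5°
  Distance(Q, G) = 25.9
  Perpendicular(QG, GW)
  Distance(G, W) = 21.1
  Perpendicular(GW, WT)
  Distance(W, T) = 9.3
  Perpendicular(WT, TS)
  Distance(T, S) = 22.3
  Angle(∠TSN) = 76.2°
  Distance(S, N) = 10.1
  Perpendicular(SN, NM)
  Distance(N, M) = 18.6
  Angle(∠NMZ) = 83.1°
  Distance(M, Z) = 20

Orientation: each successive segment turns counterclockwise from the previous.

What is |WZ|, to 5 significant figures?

24.323

SN ⟂ NM, so NM runs at -22.700°; with |NM| = 18.6, M = (2.4229, -29.126). ∠NMZ = 83.1° gives MZ at 74.200° from the x-axis; with |MZ| = 20.0, Z = (7.8685, -9.8814). Then |WZ| = |Z − W| = 24.323.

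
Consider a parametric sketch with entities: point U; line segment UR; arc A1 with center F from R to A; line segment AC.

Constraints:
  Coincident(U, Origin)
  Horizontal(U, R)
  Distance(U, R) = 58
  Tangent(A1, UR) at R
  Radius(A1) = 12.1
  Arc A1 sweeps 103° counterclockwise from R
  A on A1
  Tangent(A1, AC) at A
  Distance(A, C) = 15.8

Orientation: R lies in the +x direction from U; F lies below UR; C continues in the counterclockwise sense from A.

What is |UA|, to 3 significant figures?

48.5

U is at the origin; U and R share the same y with |UR| = 58.0 and R on the +x side, so R = (58.0, 0.00). The tangent condition forces FR to be normal to UR, so F = R + (0, -12.1) = (58.0, -12.1). On A1, R sits at bearing 90° from F; a 103° counterclockwise sweep puts A at bearing 193°, so A = F + 12.1·(cos 193°, sin 193°) = (46.2, -14.8). Then |UA| = |A − U| = 48.5.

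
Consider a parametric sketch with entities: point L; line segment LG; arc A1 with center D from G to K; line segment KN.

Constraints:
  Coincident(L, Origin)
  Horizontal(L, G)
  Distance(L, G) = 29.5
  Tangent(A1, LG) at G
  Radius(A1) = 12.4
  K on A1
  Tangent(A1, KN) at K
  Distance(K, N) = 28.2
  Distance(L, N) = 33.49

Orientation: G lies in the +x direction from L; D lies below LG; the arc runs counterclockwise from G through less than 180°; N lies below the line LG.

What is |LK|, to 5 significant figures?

19.611

L is at the origin; L and G share the same y with |LG| = 29.5 and G on the +x side, so G = (29.500, 0.0000). The tangent condition forces DG to be normal to LG, so D = G + (0, -12.4) = (29.500, -12.400). Since DK ⟂ KN (tangency), |DN| = √(12.4² + 28.2²) = 30.806 regardless of where K sits on A1. So N lies on both circle(L, 33.49) and circle(D, 30.806); the below-LG intersection is N = (6.4692, -32.859). K is the foot of the tangent from N: K = (18.230, -7.2287).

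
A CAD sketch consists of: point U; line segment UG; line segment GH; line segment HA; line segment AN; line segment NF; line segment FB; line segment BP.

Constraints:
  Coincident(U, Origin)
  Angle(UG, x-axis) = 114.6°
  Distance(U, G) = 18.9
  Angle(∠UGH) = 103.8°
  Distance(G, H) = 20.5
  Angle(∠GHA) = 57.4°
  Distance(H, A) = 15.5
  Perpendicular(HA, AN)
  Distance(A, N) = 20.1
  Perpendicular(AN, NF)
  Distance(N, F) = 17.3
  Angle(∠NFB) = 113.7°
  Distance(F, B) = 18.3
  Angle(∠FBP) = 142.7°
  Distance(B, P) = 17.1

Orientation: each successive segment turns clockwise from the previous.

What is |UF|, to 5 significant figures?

32.005

U is at the origin; UG runs at 114.6° with length 18.9, so G = (-7.8677, 17.185). ∠UGH = 103.8° gives GH at 38.400° from the x-axis; with |GH| = 20.5, H = (8.1980, 29.918). ∠GHA = 57.4° gives HA at -84.200° from the x-axis; with |HA| = 15.5, A = (9.7644, 14.497). The perpendicularity gives AN at right angles to HA, so AN runs at -174.20°; with |AN| = 20.1, N = (-10.233, 12.466). The perpendicularity gives NF at right angles to AN, so NF runs at 95.800°; with |NF| = 17.3, F = (-11.981, 29.678). Then |UF| = |F − U| = 32.005.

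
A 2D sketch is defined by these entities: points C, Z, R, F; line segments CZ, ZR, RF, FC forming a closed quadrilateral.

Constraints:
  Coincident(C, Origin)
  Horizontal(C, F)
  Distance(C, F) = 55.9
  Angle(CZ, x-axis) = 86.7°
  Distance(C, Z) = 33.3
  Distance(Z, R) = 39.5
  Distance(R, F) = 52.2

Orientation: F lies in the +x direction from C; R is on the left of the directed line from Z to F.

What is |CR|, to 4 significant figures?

62.13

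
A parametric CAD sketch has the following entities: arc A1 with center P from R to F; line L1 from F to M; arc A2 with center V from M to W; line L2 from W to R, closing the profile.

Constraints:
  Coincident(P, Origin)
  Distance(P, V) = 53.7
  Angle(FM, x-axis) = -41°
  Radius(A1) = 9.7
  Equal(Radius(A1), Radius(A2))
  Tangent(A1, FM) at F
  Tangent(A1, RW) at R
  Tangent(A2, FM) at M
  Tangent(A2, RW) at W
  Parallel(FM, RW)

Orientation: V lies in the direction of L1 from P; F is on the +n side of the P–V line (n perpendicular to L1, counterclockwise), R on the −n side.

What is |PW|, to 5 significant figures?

54.569

The slot axis is L1's direction at -41.0°, so u = (cos -41.0°, sin -41.0°) = (0.75471, -0.65606) and n = (−sin -41.0°, cos -41.0°) = (0.65606, 0.75471). P is at the origin and V lies 53.7 along u from P, so V = 53.7·u = (40.528, -35.230). Tangency of A1 to both parallel lines with radius 9.7 puts F and R at P ± 9.7·n: F = (6.3638, 7.3207), R = (-6.3638, -7.3207). Equal radii place M and W the same way about V: M = V + 9.7·n = (46.892, -27.910), W = V − 9.7·n = (34.164, -42.551). Then |PW| = |W − P| = 54.569.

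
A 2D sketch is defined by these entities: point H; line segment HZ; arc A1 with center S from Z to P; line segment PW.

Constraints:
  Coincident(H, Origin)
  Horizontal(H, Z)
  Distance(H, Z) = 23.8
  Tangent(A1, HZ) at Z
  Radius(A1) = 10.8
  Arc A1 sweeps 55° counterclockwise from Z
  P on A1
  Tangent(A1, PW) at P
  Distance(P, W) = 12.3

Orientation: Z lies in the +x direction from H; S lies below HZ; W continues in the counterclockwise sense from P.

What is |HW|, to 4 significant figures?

16.67

On A1, Z sits at bearing 90° from S; a 55° counterclockwise sweep puts P at bearing 145°, so P = S + 10.8·(cos 145°, sin 145°) = (14.95, -4.605). The tangent condition forces SP to be normal to PW, so PW runs along (−sin 145°, cos 145°); with |PW| = 12.3, W = (7.898, -14.68). Then |HW| = |W − H| = 16.67.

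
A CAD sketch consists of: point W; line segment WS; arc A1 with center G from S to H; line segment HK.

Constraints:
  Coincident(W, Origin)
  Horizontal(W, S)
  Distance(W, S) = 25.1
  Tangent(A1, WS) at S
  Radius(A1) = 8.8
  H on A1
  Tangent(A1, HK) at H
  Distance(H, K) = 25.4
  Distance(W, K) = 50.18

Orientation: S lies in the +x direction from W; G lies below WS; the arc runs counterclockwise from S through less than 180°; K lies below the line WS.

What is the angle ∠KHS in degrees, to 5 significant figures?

110.34°

Checks: W.y = 0.00, S.y = 0.00 ✓; |GH| = 8.800 ✓; ∠(GH, HK) = 90.00° ✓; |HK| = 25.40 ✓; |WK| = 50.18 ✓.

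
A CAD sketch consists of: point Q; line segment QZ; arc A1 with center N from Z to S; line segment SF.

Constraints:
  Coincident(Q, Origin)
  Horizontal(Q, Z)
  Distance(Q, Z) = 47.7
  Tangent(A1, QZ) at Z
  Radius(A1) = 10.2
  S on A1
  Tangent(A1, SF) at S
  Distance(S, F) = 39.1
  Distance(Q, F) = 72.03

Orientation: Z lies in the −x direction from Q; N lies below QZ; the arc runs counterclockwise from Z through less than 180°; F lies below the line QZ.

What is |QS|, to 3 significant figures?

59.0

Checks: |NS| = 10.20 ✓; ∠(NS, SF) = 90.00° ✓; |SF| = 39.10 ✓; |QF| = 72.03 ✓.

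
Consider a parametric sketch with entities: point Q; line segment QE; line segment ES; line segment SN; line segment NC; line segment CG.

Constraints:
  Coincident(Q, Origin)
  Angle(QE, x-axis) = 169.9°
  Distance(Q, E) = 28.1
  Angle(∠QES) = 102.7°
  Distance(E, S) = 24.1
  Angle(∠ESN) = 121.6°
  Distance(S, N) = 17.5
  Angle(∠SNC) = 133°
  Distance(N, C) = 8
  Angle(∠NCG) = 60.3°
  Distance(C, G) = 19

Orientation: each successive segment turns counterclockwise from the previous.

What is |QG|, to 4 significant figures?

30.08

∠SNC = 133.0° gives NC at -7.400° from the x-axis; with |NC| = 8.0, C = (-18.88, -32.55). ∠NCG = 60.3° gives CG at 112.3° from the x-axis; with |CG| = 19.0, G = (-26.09, -14.97). Then |QG| = |G − Q| = 30.08.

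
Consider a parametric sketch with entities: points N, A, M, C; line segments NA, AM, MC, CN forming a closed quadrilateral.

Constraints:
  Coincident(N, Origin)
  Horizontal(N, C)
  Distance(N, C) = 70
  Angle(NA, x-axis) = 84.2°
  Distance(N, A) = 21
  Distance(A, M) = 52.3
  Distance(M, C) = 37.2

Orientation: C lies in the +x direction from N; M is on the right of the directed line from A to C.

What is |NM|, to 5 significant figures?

41.347

N is at the origin; NC is horizontal with |NC| = 70.0 and C in +x, so C = (70.0, 0). NA runs at 84.2° with |NA| = 21.0, so A = (2.1222, 20.892). M is determined by |AM| = 52.3 and |MC| = 37.2 together: it lies at the intersection of circle(A, 52.3) and circle(C, 37.2). With |AC| = 71.020, the foot of the radical line on AC is 45.025 from A and the perpendicular offset is √(52.3² − 45.025²) = 26.609. Taking the right-of-AC solution: M = (37.327, -17.785).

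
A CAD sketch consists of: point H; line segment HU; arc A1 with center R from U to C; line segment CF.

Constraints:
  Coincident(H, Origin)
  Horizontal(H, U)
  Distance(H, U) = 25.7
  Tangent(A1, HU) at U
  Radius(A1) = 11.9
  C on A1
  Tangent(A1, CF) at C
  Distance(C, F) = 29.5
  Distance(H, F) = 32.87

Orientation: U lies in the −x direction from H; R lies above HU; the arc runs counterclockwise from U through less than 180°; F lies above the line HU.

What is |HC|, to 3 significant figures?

16.4

Checks: H = (0.00, 0.00) ✓; |RC| = 11.90 ✓; ∠(RC, CF) = 90.00° ✓; |CF| = 29.50 ✓; |HF| = 32.87 ✓.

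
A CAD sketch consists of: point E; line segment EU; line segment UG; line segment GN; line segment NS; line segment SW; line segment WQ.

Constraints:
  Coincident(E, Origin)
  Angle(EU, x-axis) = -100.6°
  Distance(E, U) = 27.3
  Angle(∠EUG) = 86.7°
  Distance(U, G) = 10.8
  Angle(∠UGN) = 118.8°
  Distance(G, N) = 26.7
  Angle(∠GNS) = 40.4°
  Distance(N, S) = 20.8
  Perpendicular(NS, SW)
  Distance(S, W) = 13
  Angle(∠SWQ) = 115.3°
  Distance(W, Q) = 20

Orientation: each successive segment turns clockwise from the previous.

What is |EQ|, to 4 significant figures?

36.92

NS is perpendicular to SW, so SW runs at -124.7°; with |SW| = 13.0, W = (-12.67, -20.97). ∠SWQ = 115.3° gives WQ at 170.6° from the x-axis; with |WQ| = 20.0, Q = (-32.40, -17.70). Then |EQ| = |Q − E| = 36.92.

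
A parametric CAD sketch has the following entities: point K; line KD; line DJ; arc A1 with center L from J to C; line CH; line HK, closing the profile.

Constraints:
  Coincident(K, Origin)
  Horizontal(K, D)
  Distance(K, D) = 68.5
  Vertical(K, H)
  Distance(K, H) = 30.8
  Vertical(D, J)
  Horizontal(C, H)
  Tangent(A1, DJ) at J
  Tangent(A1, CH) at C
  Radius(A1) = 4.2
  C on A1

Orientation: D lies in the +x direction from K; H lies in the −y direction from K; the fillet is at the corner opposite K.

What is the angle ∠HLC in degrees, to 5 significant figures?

86.263°

K is at the origin; K and D share the same y with |KD| = 68.5 and D on the +x side, so D = (68.500, 0.0000). KH is vertical with |KH| = 30.8 and H on the −y side, so H = (0.0000, -30.800). The virtual corner opposite K is at (68.500, -30.800). The tangent condition forces LJ to be normal to DJ and since A1 is tangent to CH there, LC ⟂ CH, with radius 4.2, so the center L sits 4.2 in from both sides at L = (64.300, -26.600). That places the tangent points at J = (68.500, -26.600) on DJ and C = (64.300, -30.800) on CH. Then cos ∠HLC = LH·LC / (|LH||LC|), giving 86.263°.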